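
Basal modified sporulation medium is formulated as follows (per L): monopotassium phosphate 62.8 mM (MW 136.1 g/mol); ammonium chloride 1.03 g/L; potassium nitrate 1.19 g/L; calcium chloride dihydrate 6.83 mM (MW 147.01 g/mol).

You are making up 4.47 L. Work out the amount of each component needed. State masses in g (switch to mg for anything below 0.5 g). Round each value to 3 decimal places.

monopotassium phosphate 38.205 g; ammonium chloride 4.604 g; potassium nitrate 5.319 g; calcium chloride dihydrate 4.488 g

Working volume: 4.47 L.
monopotassium phosphate: 62.8 mmol/L × 136.1 g/mol × 4.47 L ÷ 1000 = 38.205 g
ammonium chloride: 1.03 g/L × 4.47 L = 4.604 g
potassium nitrate: 1.19 g/L × 4.47 L = 5.319 g
calcium chloride dihydrate: 6.83 mmol/L × 147.01 g/mol × 4.47 L ÷ 1000 = 4.488 g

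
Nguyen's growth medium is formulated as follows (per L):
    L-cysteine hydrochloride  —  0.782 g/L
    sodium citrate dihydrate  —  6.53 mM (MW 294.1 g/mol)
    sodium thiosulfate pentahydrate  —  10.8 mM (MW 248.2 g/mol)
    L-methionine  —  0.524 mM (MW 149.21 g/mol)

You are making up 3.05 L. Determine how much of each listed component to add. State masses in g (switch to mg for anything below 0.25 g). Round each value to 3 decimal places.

L-cysteine hydrochloride 2.385 g; sodium citrate dihydrate 5.857 g; sodium thiosulfate pentahydrate 8.176 g; L-methionine 238.467 mg

Scale factor relative to 1 L: 3.05.
L-cysteine hydrochloride: 0.782 g/L × 3.05 L = 2.385 g
sodium citrate dihydrate: 6.53 mmol/L × 294.1 g/mol × 3.05 L ÷ 1000 = 5.857 g
sodium thiosulfate pentahydrate: 10.8 mmol/L × 248.2 g/mol × 3.05 L ÷ 1000 = 8.176 g
L-methionine: 0.524 mmol/L × 149.21 mg/mmol × 3.05 L = 238.467 mg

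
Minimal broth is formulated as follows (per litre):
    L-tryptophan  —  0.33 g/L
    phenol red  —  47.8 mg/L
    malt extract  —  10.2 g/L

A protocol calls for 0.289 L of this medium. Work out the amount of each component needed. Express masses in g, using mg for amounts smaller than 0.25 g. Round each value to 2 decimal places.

Scale factor relative to 1 L: 0.289.
L-tryptophan: 0.33 g/L × 0.289 L = 0.09537 g = 95.37 mg
phenol red: 47.8 mg/L × 0.289 L = 13.81 mg
malt extract: 10.2 g/L × 0.289 L = 2.95 g

L-tryptophan 95.37 mg; phenol red 13.81 mg; malt extract 2.95 g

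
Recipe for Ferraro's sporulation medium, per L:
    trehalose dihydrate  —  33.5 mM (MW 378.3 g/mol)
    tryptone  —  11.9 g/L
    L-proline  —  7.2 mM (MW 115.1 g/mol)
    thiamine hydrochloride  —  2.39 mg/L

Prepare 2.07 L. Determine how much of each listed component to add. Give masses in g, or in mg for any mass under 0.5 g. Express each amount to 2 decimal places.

trehalose dihydrate 26.23 g; tryptone 24.63 g; L-proline 1.72 g; thiamine hydrochloride 4.95 mg

Scale factor relative to 1 L: 2.07.
trehalose dihydrate: 33.5 mmol/L × 378.3 g/mol × 2.07 L ÷ 1000 = 26.23 g
tryptone: 11.9 g/L × 2.07 L = 24.63 g
L-proline: 7.2 mmol/L × 115.1 g/mol × 2.07 L ÷ 1000 = 1.72 g
thiamine hydrochloride: 2.39 mg/L × 2.07 L = 4.95 mg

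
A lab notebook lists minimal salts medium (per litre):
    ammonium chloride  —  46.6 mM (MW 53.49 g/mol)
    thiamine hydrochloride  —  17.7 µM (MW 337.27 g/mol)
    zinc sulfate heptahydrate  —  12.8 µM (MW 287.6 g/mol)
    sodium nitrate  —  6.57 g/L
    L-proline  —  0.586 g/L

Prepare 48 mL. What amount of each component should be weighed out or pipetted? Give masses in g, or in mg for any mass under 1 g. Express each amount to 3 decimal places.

ammonium chloride 119.646 mg; thiamine hydrochloride 0.287 mg; zinc sulfate heptahydrate 0.177 mg; sodium nitrate 315.360 mg; L-proline 28.128 mg

Scale factor relative to 1 L: 0.048.
ammonium chloride: 46.6 mmol/L × 53.49 mg/mmol × 0.048 L = 119.646 mg
thiamine hydrochloride: 17.7 µmol/L × 337.27 g/mol × 0.048 L ÷ 1000 = 0.287 mg
zinc sulfate heptahydrate: 12.8 µmol/L × 287.6 g/mol × 0.048 L ÷ 1000 = 0.177 mg
sodium nitrate: 6.57 g/L × 0.048 L = 0.31536 g = 315.360 mg
L-proline: 0.586 g/L × 0.048 L = 0.028128 g = 28.128 mg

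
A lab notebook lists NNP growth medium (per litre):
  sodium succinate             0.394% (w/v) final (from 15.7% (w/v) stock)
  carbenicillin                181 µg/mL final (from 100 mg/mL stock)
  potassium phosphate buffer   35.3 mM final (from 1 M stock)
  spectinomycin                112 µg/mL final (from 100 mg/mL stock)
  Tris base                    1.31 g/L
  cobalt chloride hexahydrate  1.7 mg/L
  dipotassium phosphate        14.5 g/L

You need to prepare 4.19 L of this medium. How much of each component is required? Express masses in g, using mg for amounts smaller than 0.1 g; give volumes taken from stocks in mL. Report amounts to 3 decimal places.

sodium succinate 105.150 mL; carbenicillin 7.584 mL; potassium phosphate buffer 147.907 mL; spectinomycin 4.693 mL; Tris base 5.489 g; cobalt chloride hexahydrate 7.123 mg; dipotassium phosphate 60.755 g

Scale factor relative to 1 L: 4.19.
sodium succinate: dilute stock: 0.394% ÷ 15.7% × 4190 mL = 105.150 mL
carbenicillin: V = C2·V2/C1 = 181 µg/mL × 4190 mL ÷ 100000 µg/mL = 7.584 mL
potassium phosphate buffer: dilute stock: 35.3 mM × 4190 mL ÷ 1000 mM = 147.907 mL
spectinomycin: dilute stock: 112 µg/mL × 4190 mL ÷ 100000 µg/mL = 4.693 mL
Tris base: 1.31 g/L × 4.19 L = 5.489 g
cobalt chloride hexahydrate: 1.7 mg/L × 4.19 L = 7.123 mg
dipotassium phosphate: 14.5 g/L × 4.19 L = 60.755 g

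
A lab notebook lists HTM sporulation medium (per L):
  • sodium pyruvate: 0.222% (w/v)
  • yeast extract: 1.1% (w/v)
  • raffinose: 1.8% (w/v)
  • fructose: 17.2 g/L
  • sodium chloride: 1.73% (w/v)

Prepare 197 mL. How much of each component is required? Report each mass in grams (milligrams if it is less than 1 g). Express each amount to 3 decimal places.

sodium pyruvate 437.340 mg; yeast extract 2.167 g; raffinose 3.546 g; fructose 3.388 g; sodium chloride 3.408 g

Target volume = 197 mL = 0.197 L.
sodium pyruvate: 0.222% w/v = 2.22 g/L → 2.22 × 0.197 L = 0.43734 g = 437.340 mg
yeast extract: 1.1 g per 100 mL × 197 mL ÷ 100 = 2.167 g
raffinose: 1.8% w/v = 18 g/L → 18 × 0.197 L = 3.546 g
fructose: 17.2 g/L × 0.197 L = 3.388 g
sodium chloride: 1.73% w/v = 17.3 g/L → 17.3 × 0.197 L = 3.408 g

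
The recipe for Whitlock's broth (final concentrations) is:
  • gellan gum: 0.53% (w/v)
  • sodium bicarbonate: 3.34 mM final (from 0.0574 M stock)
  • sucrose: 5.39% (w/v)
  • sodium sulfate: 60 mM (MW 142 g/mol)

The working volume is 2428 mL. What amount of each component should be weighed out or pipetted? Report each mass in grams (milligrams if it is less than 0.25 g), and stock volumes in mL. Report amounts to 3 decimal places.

gellan gum 12.868 g; sodium bicarbonate 141.281 mL; sucrose 130.869 g; sodium sulfate 20.687 g

Target volume = 2428 mL = 2.428 L.
gellan gum: 0.53 g per 100 mL × 2428 mL ÷ 100 = 12.868 g
sodium bicarbonate: C1V1 = C2V2 → 3.34 mM × 2428 mL ÷ 57.4 mM = 141.281 mL
sucrose: 5.39% w/v = 53.9 g/L → 53.9 × 2.428 L = 130.869 g
sodium sulfate: 60 mmol/L × 142 g/mol × 2.428 L ÷ 1000 = 20.687 g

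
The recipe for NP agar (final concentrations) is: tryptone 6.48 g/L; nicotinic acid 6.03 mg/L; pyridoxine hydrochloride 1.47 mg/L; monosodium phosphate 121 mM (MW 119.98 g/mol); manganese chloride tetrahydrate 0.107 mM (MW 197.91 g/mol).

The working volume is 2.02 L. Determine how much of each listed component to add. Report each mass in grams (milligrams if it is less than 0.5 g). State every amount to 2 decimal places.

Scale factor relative to 1 L: 2.02.
tryptone: 6.48 g/L × 2.02 L = 13.09 g
nicotinic acid: 6.03 mg/L × 2.02 L = 12.18 mg
pyridoxine hydrochloride: 1.47 mg/L × 2.02 L = 2.97 mg
monosodium phosphate: 121 mmol/L × 119.98 g/mol × 2.02 L ÷ 1000 = 29.33 g
manganese chloride tetrahydrate: 0.107 mmol/L × 197.91 mg/mmol × 2.02 L = 42.78 mg

tryptone 13.09 g; nicotinic acid 12.18 mg; pyridoxine hydrochloride 2.97 mg; monosodium phosphate 29.33 g; manganese chloride tetrahydrate 42.78 mg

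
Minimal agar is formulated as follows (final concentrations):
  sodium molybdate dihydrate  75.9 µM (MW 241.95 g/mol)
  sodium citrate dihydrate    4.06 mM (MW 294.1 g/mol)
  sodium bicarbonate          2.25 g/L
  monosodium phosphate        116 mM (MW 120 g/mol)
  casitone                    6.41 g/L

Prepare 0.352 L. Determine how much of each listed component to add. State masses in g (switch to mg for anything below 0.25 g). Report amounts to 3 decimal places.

sodium molybdate dihydrate 6.464 mg; sodium citrate dihydrate 0.420 g; sodium bicarbonate 0.792 g; monosodium phosphate 4.900 g; casitone 2.256 g

Scale factor relative to 1 L: 0.352.
sodium molybdate dihydrate: 75.9 µmol/L × 241.95 g/mol × 0.352 L ÷ 1000 = 6.464 mg
sodium citrate dihydrate: 4.06 mmol/L × 294.1 g/mol × 0.352 L ÷ 1000 = 0.420 g
sodium bicarbonate: 2.25 g/L × 0.352 L = 0.792 g
monosodium phosphate: 116 mmol/L × 120 g/mol × 0.352 L ÷ 1000 = 4.900 g
casitone: 6.41 g/L × 0.352 L = 2.256 g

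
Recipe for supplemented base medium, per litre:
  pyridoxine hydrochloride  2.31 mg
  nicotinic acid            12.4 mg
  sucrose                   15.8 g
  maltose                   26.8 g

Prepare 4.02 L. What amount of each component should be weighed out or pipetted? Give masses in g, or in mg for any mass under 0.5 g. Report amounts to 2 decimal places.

pyridoxine hydrochloride 9.29 mg; nicotinic acid 49.85 mg; sucrose 63.52 g; maltose 107.74 g

Ratio of target to recipe volume: 4020 / 1000 = 4.02.
pyridoxine hydrochloride: 2.31 mg × (4020 mL / 1000 mL) = 9.29 mg
nicotinic acid: 12.4 mg × (4020 mL / 1000 mL) = 49.85 mg
sucrose: 15.8 g × (4020 mL / 1000 mL) = 63.52 g
maltose: 26.8 g × (4020 mL / 1000 mL) = 107.74 g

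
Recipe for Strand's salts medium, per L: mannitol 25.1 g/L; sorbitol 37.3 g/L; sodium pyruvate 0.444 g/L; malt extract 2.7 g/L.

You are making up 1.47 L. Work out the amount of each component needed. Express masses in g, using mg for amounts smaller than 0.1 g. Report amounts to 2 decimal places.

mannitol 36.90 g; sorbitol 54.83 g; sodium pyruvate 0.65 g; malt extract 3.97 g

Working volume: 1.47 L.
mannitol: 25.1 g/L × 1.47 L = 36.90 g
sorbitol: 37.3 g/L × 1.47 L = 54.83 g
sodium pyruvate: 0.444 g/L × 1.47 L = 0.65 g
malt extract: 2.7 g/L × 1.47 L = 3.97 g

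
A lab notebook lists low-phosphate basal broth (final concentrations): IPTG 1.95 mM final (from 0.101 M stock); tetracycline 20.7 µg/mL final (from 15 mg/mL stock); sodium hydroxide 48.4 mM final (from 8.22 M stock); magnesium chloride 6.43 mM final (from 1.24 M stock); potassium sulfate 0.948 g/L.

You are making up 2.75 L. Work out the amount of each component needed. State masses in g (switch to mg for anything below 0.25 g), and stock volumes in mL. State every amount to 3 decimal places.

Working volume: 2.75 L.
IPTG: C1V1 = C2V2 → 1.95 mM × 2750 mL ÷ 101 mM = 53.094 mL
tetracycline: V = C2·V2/C1 = 20.7 µg/mL × 2750 mL ÷ 15000 µg/mL = 3.795 mL
sodium hydroxide: dilute stock: 48.4 mM × 2750 mL ÷ 8220 mM = 16.192 mL
magnesium chloride: V = C2·V2/C1 = 6.43 mM × 2750 mL ÷ 1240 mM = 14.260 mL
potassium sulfate: 0.948 g/L × 2.75 L = 2.607 g

IPTG 53.094 mL; tetracycline 3.795 mL; sodium hydroxide 16.192 mL; magnesium chloride 14.260 mL; potassium sulfate 2.607 g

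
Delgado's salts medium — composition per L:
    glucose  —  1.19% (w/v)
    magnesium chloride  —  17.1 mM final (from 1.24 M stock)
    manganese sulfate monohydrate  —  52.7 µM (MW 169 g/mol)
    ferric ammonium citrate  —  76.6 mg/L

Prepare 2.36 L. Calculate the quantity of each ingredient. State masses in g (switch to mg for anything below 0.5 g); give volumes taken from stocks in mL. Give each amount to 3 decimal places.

glucose 28.084 g; magnesium chloride 32.545 mL; manganese sulfate monohydrate 21.019 mg; ferric ammonium citrate 180.776 mg

Scale factor relative to 1 L: 2.36.
glucose: 1.19% w/v = 11.9 g/L → 11.9 × 2.36 L = 28.084 g
magnesium chloride: C1V1 = C2V2 → 17.1 mM × 2360 mL ÷ 1240 mM = 32.545 mL
manganese sulfate monohydrate: 52.7 µmol/L × 169 g/mol × 2.36 L ÷ 1000 = 21.019 mg
ferric ammonium citrate: 76.6 mg/L × 2.36 L = 180.776 mg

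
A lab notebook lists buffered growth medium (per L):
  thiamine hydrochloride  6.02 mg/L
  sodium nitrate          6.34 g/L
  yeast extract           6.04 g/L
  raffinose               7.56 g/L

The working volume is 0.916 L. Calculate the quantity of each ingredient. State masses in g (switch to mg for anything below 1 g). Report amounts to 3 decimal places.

thiamine hydrochloride 5.514 mg; sodium nitrate 5.807 g; yeast extract 5.533 g; raffinose 6.925 g

Scale factor relative to 1 L: 0.916.
thiamine hydrochloride: 6.02 mg/L × 0.916 L = 5.514 mg
sodium nitrate: 6.34 g/L × 0.916 L = 5.807 g
yeast extract: 6.04 g/L × 0.916 L = 5.533 g
raffinose: 7.56 g/L × 0.916 L = 6.925 g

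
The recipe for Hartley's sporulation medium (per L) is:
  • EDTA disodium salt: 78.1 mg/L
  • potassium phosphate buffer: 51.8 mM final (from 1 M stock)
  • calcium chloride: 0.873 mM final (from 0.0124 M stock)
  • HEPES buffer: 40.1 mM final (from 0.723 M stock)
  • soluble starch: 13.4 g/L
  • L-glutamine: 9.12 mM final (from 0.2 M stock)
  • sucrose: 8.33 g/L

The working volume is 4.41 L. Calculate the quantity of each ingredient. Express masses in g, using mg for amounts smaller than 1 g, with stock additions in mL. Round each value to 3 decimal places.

EDTA disodium salt 344.421 mg; potassium phosphate buffer 228.438 mL; calcium chloride 310.478 mL; HEPES buffer 244.593 mL; soluble starch 59.094 g; L-glutamine 201.096 mL; sucrose 36.735 g

Scale factor relative to 1 L: 4.41.
EDTA disodium salt: 78.1 mg/L × 4.41 L = 344.421 mg
potassium phosphate buffer: V = C2·V2/C1 = 51.8 mM × 4410 mL ÷ 1000 mM = 228.438 mL
calcium chloride: V = C2·V2/C1 = 0.873 mM × 4410 mL ÷ 12.4 mM = 310.478 mL
HEPES buffer: C1V1 = C2V2 → 40.1 mM × 4410 mL ÷ 723 mM = 244.593 mL
soluble starch: 13.4 g/L × 4.41 L = 59.094 g
L-glutamine: C1V1 = C2V2 → 9.12 mM × 4410 mL ÷ 200 mM = 201.096 mL
sucrose: 8.33 g/L × 4.41 L = 36.735 g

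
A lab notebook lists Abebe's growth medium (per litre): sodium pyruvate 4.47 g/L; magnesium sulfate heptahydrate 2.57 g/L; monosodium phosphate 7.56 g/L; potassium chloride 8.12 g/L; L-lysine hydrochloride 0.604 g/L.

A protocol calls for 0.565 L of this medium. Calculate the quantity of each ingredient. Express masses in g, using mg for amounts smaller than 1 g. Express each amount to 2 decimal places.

sodium pyruvate 2.53 g; magnesium sulfate heptahydrate 1.45 g; monosodium phosphate 4.27 g; potassium chloride 4.59 g; L-lysine hydrochloride 341.26 mg

Working volume: 0.565 L.
sodium pyruvate: 4.47 g/L × 0.565 L = 2.53 g
magnesium sulfate heptahydrate: 2.57 g/L × 0.565 L = 1.45 g
monosodium phosphate: 7.56 g/L × 0.565 L = 4.27 g
potassium chloride: 8.12 g/L × 0.565 L = 4.59 g
L-lysine hydrochloride: 0.604 g/L × 0.565 L = 0.34126 g = 341.26 mg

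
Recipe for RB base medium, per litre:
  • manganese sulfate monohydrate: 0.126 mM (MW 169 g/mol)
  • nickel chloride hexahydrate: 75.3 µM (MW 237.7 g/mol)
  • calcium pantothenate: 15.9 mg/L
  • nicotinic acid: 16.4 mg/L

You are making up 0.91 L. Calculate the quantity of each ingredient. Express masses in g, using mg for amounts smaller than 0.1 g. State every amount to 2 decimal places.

Scale factor relative to 1 L: 0.91.
manganese sulfate monohydrate: 0.126 mmol/L × 169 mg/mmol × 0.91 L = 19.38 mg
nickel chloride hexahydrate: 75.3 µmol/L × 237.7 g/mol × 0.91 L ÷ 1000 = 16.29 mg
calcium pantothenate: 15.9 mg/L × 0.91 L = 14.47 mg
nicotinic acid: 16.4 mg/L × 0.91 L = 14.92 mg

manganese sulfate monohydrate 19.38 mg; nickel chloride hexahydrate 16.29 mg; calcium pantothenate 14.47 mg; nicotinic acid 14.92 mg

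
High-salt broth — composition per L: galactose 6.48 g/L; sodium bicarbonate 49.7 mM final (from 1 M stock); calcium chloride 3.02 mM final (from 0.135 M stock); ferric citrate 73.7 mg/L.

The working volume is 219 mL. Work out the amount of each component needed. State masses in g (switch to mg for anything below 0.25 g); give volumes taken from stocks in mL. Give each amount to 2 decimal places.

galactose 1.42 g; sodium bicarbonate 10.88 mL; calcium chloride 4.90 mL; ferric citrate 16.14 mg

Working volume: 219 mL = 0.219 L.
galactose: 6.48 g/L × 0.219 L = 1.42 g
sodium bicarbonate: dilute stock: 49.7 mM × 219 mL ÷ 1000 mM = 10.88 mL
calcium chloride: V = C2·V2/C1 = 3.02 mM × 219 mL ÷ 135 mM = 4.90 mL
ferric citrate: 73.7 mg/L × 0.219 L = 16.14 mg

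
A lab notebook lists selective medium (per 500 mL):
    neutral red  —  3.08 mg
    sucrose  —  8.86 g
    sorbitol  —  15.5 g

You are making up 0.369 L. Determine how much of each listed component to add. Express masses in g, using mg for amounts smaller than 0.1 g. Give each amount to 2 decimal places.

neutral red 2.27 mg; sucrose 6.54 g; sorbitol 11.44 g

Scale factor = 369 mL / 500 mL = 0.738.
neutral red: 3.08 mg × (369 mL / 500 mL) = 2.27 mg
sucrose: 8.86 g × (369 mL / 500 mL) = 6.54 g
sorbitol: 15.5 g × (369 mL / 500 mL) = 11.44 g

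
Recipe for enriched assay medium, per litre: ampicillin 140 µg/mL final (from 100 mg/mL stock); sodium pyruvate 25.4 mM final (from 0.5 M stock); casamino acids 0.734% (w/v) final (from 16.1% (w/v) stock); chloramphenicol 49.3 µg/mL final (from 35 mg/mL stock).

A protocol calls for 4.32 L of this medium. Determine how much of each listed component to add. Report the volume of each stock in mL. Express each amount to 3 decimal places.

ampicillin 6.048 mL; sodium pyruvate 219.456 mL; casamino acids 196.949 mL; chloramphenicol 6.085 mL

Scale factor relative to 1 L: 4.32.
ampicillin: V = C2·V2/C1 = 140 µg/mL × 4320 mL ÷ 100000 µg/mL = 6.048 mL
sodium pyruvate: dilute stock: 25.4 mM × 4320 mL ÷ 500 mM = 219.456 mL
casamino acids: dilute stock: 0.734% ÷ 16.1% × 4320 mL = 196.949 mL
chloramphenicol: dilute stock: 49.3 µg/mL × 4320 mL ÷ 35000 µg/mL = 6.085 mL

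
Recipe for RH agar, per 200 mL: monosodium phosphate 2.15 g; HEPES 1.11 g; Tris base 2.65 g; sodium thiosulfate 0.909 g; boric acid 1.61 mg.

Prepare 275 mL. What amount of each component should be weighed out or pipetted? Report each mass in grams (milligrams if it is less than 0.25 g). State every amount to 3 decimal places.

Ratio of target to recipe volume: 275 / 200 = 1.375.
monosodium phosphate: 2.15 g × (275 mL / 200 mL) = 2.956 g
HEPES: 1.11 g × (275 mL / 200 mL) = 1.526 g
Tris base: 2.65 g × (275 mL / 200 mL) = 3.644 g
sodium thiosulfate: 0.909 g × (275 mL / 200 mL) = 1.250 g
boric acid: 1.61 mg × (275 mL / 200 mL) = 2.214 mg

monosodium phosphate 2.956 g; HEPES 1.526 g; Tris base 3.644 g; sodium thiosulfate 1.250 g; boric acid 2.214 mg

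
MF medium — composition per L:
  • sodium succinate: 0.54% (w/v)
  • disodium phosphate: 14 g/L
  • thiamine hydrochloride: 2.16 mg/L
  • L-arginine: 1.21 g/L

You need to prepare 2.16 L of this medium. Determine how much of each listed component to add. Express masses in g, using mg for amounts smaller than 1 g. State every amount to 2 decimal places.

Working volume: 2.16 L.
sodium succinate: 0.54 g per 100 mL × 2160 mL ÷ 100 = 11.66 g
disodium phosphate: 14 g/L × 2.16 L = 30.24 g
thiamine hydrochloride: 2.16 mg/L × 2.16 L = 4.67 mg
L-arginine: 1.21 g/L × 2.16 L = 2.61 g

sodium succinate 11.66 g; disodium phosphate 30.24 g; thiamine hydrochloride 4.67 mg; L-arginine 2.61 g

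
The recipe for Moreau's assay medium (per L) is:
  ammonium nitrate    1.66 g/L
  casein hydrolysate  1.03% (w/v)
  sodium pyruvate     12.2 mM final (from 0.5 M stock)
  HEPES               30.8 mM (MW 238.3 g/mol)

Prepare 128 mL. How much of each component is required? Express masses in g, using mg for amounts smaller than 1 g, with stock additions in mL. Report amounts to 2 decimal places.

ammonium nitrate 212.48 mg; casein hydrolysate 1.32 g; sodium pyruvate 3.12 mL; HEPES 939.47 mg

Target volume = 128 mL = 0.128 L.
ammonium nitrate: 1.66 g/L × 0.128 L = 0.21248 g = 212.48 mg
casein hydrolysate: 1.03% w/v = 10.3 g/L → 10.3 × 0.128 L = 1.32 g
sodium pyruvate: C1V1 = C2V2 → 12.2 mM × 128 mL ÷ 500 mM = 3.12 mL
HEPES: 30.8 mmol/L × 238.3 mg/mmol × 0.128 L = 939.47 mg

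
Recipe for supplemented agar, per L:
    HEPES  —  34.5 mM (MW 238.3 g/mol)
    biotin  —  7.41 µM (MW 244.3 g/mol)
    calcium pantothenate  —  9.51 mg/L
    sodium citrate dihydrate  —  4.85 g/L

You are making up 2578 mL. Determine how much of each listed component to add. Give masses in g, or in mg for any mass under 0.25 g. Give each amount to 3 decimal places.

HEPES 21.195 g; biotin 4.667 mg; calcium pantothenate 24.517 mg; sodium citrate dihydrate 12.503 g

Scale factor relative to 1 L: 2.578.
HEPES: 34.5 mmol/L × 238.3 g/mol × 2.578 L ÷ 1000 = 21.195 g
biotin: 7.41 µmol/L × 244.3 g/mol × 2.578 L ÷ 1000 = 4.667 mg
calcium pantothenate: 9.51 mg/L × 2.578 L = 24.517 mg
sodium citrate dihydrate: 4.85 g/L × 2.578 L = 12.503 g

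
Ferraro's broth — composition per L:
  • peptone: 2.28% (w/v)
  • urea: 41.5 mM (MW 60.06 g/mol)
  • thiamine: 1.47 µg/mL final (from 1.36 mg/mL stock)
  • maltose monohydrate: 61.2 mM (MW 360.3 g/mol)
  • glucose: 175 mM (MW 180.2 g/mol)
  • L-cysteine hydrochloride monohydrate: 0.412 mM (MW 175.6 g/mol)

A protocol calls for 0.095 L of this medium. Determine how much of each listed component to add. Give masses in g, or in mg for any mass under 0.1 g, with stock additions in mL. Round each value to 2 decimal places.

Working volume: 0.095 L.
peptone: 2.28 g per 100 mL × 95 mL ÷ 100 = 2.17 g
urea: 41.5 mmol/L × 60.06 g/mol × 0.095 L ÷ 1000 = 0.24 g
thiamine: dilute stock: 1.47 µg/mL × 95 mL ÷ 1360 µg/mL = 0.10 mL
maltose monohydrate: 61.2 mmol/L × 360.3 g/mol × 0.095 L ÷ 1000 = 2.09 g
glucose: 175 mmol/L × 180.2 g/mol × 0.095 L ÷ 1000 = 3.00 g
L-cysteine hydrochloride monohydrate: 0.412 mmol/L × 175.6 mg/mmol × 0.095 L = 6.87 mg

peptone 2.17 g; urea 0.24 g; thiamine 0.10 mL; maltose monohydrate 2.09 g; glucose 3.00 g; L-cysteine hydrochloride monohydrate 6.87 mg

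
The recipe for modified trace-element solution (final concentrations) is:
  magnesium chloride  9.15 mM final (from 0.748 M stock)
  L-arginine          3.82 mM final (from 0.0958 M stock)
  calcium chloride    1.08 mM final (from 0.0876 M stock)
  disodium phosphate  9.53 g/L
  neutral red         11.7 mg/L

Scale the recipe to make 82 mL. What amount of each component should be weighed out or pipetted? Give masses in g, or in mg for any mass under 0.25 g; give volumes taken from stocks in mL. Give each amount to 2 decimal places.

magnesium chloride 1.00 mL; L-arginine 3.27 mL; calcium chloride 1.01 mL; disodium phosphate 0.78 g; neutral red 0.96 mg

Target volume = 82 mL = 0.082 L.
magnesium chloride: C1V1 = C2V2 → 9.15 mM × 82 mL ÷ 748 mM = 1.00 mL
L-arginine: C1V1 = C2V2 → 3.82 mM × 82 mL ÷ 95.8 mM = 3.27 mL
calcium chloride: C1V1 = C2V2 → 1.08 mM × 82 mL ÷ 87.6 mM = 1.01 mL
disodium phosphate: 9.53 g/L × 0.082 L = 0.78 g
neutral red: 11.7 mg/L × 0.082 L = 0.96 mg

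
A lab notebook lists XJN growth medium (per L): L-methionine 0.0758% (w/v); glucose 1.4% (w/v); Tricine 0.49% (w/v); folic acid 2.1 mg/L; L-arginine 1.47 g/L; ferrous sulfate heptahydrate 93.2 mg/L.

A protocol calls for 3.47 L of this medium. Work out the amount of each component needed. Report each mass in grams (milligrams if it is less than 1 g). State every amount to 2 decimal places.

Scale factor relative to 1 L: 3.47.
L-methionine: 0.0758 g per 100 mL × 3470 mL ÷ 100 = 2.63 g
glucose: 1.4% w/v = 14 g/L → 14 × 3.47 L = 48.58 g
Tricine: 0.49% w/v = 4.9 g/L → 4.9 × 3.47 L = 17.00 g
folic acid: 2.1 mg/L × 3.47 L = 7.29 mg
L-arginine: 1.47 g/L × 3.47 L = 5.10 g
ferrous sulfate heptahydrate: 93.2 mg/L × 3.47 L = 323.40 mg

L-methionine 2.63 g; glucose 48.58 g; Tricine 17.00 g; folic acid 7.29 mg; L-arginine 5.10 g; ferrous sulfate heptahydrate 323.40 mg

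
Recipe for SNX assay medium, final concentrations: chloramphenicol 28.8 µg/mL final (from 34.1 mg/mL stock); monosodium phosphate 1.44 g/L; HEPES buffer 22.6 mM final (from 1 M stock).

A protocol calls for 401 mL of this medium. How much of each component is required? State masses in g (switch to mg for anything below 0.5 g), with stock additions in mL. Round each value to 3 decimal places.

chloramphenicol 0.339 mL; monosodium phosphate 0.577 g; HEPES buffer 9.063 mL

Working volume: 401 mL = 0.401 L.
chloramphenicol: C1V1 = C2V2 → 28.8 µg/mL × 401 mL ÷ 34100 µg/mL = 0.339 mL
monosodium phosphate: 1.44 g/L × 0.401 L = 0.577 g
HEPES buffer: dilute stock: 22.6 mM × 401 mL ÷ 1000 mM = 9.063 mL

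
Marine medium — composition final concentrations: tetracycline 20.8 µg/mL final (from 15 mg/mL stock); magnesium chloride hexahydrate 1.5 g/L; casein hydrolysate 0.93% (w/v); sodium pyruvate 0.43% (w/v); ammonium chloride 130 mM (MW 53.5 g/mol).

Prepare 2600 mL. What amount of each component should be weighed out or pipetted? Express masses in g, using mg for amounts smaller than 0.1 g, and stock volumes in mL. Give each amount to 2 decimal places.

Scale factor relative to 1 L: 2.6.
tetracycline: dilute stock: 20.8 µg/mL × 2600 mL ÷ 15000 µg/mL = 3.61 mL
magnesium chloride hexahydrate: 1.5 g/L × 2.6 L = 3.90 g
casein hydrolysate: 0.93% w/v = 9.3 g/L → 9.3 × 2.6 L = 24.18 g
sodium pyruvate: 0.43 g per 100 mL × 2600 mL ÷ 100 = 11.18 g
ammonium chloride: 130 mmol/L × 53.5 g/mol × 2.6 L ÷ 1000 = 18.08 g

tetracycline 3.61 mL; magnesium chloride hexahydrate 3.90 g; casein hydrolysate 24.18 g; sodium pyruvate 11.18 g; ammonium chloride 18.08 g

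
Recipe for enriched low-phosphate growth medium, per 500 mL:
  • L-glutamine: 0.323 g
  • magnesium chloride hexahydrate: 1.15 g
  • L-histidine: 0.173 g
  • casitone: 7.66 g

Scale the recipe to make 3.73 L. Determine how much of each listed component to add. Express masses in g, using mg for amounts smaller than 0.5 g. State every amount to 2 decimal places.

L-glutamine 2.41 g; magnesium chloride hexahydrate 8.58 g; L-histidine 1.29 g; casitone 57.14 g

Scale factor = 3730 mL / 500 mL = 7.46.
L-glutamine: 0.323 g × (3730 mL / 500 mL) = 2.41 g
magnesium chloride hexahydrate: 1.15 g × (3730 mL / 500 mL) = 8.58 g
L-histidine: 0.173 g × (3730 mL / 500 mL) = 1.29 g
casitone: 7.66 g × (3730 mL / 500 mL) = 57.14 g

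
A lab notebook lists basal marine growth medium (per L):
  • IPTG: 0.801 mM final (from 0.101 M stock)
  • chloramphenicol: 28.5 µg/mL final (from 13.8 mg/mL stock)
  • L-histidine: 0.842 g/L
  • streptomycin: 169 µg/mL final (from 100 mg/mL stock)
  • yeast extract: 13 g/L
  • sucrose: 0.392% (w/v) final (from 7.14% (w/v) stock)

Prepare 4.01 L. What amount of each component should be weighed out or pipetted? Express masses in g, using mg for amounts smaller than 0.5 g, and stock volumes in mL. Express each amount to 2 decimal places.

IPTG 31.80 mL; chloramphenicol 8.28 mL; L-histidine 3.38 g; streptomycin 6.78 mL; yeast extract 52.13 g; sucrose 220.16 mL

Scale factor relative to 1 L: 4.01.
IPTG: V = C2·V2/C1 = 0.801 mM × 4010 mL ÷ 101 mM = 31.80 mL
chloramphenicol: dilute stock: 28.5 µg/mL × 4010 mL ÷ 13800 µg/mL = 8.28 mL
L-histidine: 0.842 g/L × 4.01 L = 3.38 g
streptomycin: C1V1 = C2V2 → 169 µg/mL × 4010 mL ÷ 100000 µg/mL = 6.78 mL
yeast extract: 13 g/L × 4.01 L = 52.13 g
sucrose: C1V1 = C2V2 → 0.392% ÷ 7.14% × 4010 mL = 220.16 mL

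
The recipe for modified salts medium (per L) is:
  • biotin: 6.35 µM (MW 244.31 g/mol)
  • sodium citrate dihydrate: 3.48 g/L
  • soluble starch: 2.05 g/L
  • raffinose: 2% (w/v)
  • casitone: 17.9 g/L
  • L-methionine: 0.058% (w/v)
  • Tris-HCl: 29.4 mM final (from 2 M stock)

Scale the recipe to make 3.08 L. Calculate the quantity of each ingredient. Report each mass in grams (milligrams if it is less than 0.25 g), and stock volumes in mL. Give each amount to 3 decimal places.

biotin 4.778 mg; sodium citrate dihydrate 10.718 g; soluble starch 6.314 g; raffinose 61.600 g; casitone 55.132 g; L-methionine 1.786 g; Tris-HCl 45.276 mL

Working volume: 3.08 L.
biotin: 6.35 µmol/L × 244.31 g/mol × 3.08 L ÷ 1000 = 4.778 mg
sodium citrate dihydrate: 3.48 g/L × 3.08 L = 10.718 g
soluble starch: 2.05 g/L × 3.08 L = 6.314 g
raffinose: 2 g per 100 mL × 3080 mL ÷ 100 = 61.600 g
casitone: 17.9 g/L × 3.08 L = 55.132 g
L-methionine: 0.058% w/v = 0.58 g/L → 0.58 × 3.08 L = 1.786 g
Tris-HCl: C1V1 = C2V2 → 29.4 mM × 3080 mL ÷ 2000 mM = 45.276 mL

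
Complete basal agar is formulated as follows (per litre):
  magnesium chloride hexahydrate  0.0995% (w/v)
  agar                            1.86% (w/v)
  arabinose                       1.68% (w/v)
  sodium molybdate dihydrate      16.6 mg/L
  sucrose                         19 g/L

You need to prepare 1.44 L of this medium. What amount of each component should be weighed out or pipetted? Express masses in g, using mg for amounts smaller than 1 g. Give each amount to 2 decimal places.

magnesium chloride hexahydrate 1.43 g; agar 26.78 g; arabinose 24.19 g; sodium molybdate dihydrate 23.90 mg; sucrose 27.36 g

Working volume: 1.44 L.
magnesium chloride hexahydrate: 0.0995% w/v = 0.995 g/L → 0.995 × 1.44 L = 1.43 g
agar: 1.86% w/v = 18.6 g/L → 18.6 × 1.44 L = 26.78 g
arabinose: 1.68% w/v = 16.8 g/L → 16.8 × 1.44 L = 24.19 g
sodium molybdate dihydrate: 16.6 mg/L × 1.44 L = 23.90 mg
sucrose: 19 g/L × 1.44 L = 27.36 g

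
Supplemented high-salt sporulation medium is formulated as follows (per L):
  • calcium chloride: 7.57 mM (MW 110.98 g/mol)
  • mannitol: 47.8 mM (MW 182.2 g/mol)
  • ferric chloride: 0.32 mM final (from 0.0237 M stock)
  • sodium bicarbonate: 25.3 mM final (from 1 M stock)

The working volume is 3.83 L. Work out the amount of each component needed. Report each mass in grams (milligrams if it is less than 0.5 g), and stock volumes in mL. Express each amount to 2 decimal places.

Scale factor relative to 1 L: 3.83.
calcium chloride: 7.57 mmol/L × 110.98 g/mol × 3.83 L ÷ 1000 = 3.22 g
mannitol: 47.8 mmol/L × 182.2 g/mol × 3.83 L ÷ 1000 = 33.36 g
ferric chloride: V = C2·V2/C1 = 0.32 mM × 3830 mL ÷ 23.7 mM = 51.71 mL
sodium bicarbonate: dilute stock: 25.3 mM × 3830 mL ÷ 1000 mM = 96.90 mL

calcium chloride 3.22 g; mannitol 33.36 g; ferric chloride 51.71 mL; sodium bicarbonate 96.90 mL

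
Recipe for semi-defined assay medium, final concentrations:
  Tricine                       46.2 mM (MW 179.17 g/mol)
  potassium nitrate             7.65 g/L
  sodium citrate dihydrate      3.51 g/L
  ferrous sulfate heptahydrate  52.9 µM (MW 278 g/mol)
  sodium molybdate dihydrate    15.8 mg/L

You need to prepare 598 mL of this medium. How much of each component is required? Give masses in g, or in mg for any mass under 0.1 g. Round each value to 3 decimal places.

Tricine 4.950 g; potassium nitrate 4.575 g; sodium citrate dihydrate 2.099 g; ferrous sulfate heptahydrate 8.794 mg; sodium molybdate dihydrate 9.448 mg

Target volume = 598 mL = 0.598 L.
Tricine: 46.2 mmol/L × 179.17 g/mol × 0.598 L ÷ 1000 = 4.950 g
potassium nitrate: 7.65 g/L × 0.598 L = 4.575 g
sodium citrate dihydrate: 3.51 g/L × 0.598 L = 2.099 g
ferrous sulfate heptahydrate: 52.9 µmol/L × 278 g/mol × 0.598 L ÷ 1000 = 8.794 mg
sodium molybdate dihydrate: 15.8 mg/L × 0.598 L = 9.448 mg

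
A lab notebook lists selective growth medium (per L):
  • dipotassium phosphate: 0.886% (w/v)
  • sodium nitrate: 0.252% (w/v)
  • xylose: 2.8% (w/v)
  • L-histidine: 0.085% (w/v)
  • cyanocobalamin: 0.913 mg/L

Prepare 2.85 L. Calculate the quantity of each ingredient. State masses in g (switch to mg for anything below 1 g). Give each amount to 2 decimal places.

dipotassium phosphate 25.25 g; sodium nitrate 7.18 g; xylose 79.80 g; L-histidine 2.42 g; cyanocobalamin 2.60 mg

Scale factor relative to 1 L: 2.85.
dipotassium phosphate: 0.886 g per 100 mL × 2850 mL ÷ 100 = 25.25 g
sodium nitrate: 0.252% w/v = 2.52 g/L → 2.52 × 2.85 L = 7.18 g
xylose: 2.8% w/v = 28 g/L → 28 × 2.85 L = 79.80 g
L-histidine: 0.085 g per 100 mL × 2850 mL ÷ 100 = 2.42 g
cyanocobalamin: 0.913 mg/L × 2.85 L = 2.60 mg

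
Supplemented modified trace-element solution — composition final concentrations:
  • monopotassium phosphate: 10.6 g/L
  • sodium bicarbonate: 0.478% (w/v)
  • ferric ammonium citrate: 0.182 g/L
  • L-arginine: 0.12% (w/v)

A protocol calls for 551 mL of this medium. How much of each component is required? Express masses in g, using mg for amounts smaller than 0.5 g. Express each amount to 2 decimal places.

monopotassium phosphate 5.84 g; sodium bicarbonate 2.63 g; ferric ammonium citrate 100.28 mg; L-arginine 0.66 g

Working volume: 551 mL = 0.551 L.
monopotassium phosphate: 10.6 g/L × 0.551 L = 5.84 g
sodium bicarbonate: 0.478% w/v = 4.78 g/L → 4.78 × 0.551 L = 2.63 g
ferric ammonium citrate: 0.182 g/L × 0.551 L = 0.100282 g = 100.28 mg
L-arginine: 0.12% w/v = 1.2 g/L → 1.2 × 0.551 L = 0.66 g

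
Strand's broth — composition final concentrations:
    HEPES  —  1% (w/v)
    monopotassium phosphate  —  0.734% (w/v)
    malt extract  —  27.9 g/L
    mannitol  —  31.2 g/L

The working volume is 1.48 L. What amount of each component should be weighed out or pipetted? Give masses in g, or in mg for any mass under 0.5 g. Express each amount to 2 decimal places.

Working volume: 1.48 L.
HEPES: 1% w/v = 10 g/L → 10 × 1.48 L = 14.80 g
monopotassium phosphate: 0.734 g per 100 mL × 1480 mL ÷ 100 = 10.86 g
malt extract: 27.9 g/L × 1.48 L = 41.29 g
mannitol: 31.2 g/L × 1.48 L = 46.18 g

HEPES 14.80 g; monopotassium phosphate 10.86 g; malt extract 41.29 g; mannitol 46.18 g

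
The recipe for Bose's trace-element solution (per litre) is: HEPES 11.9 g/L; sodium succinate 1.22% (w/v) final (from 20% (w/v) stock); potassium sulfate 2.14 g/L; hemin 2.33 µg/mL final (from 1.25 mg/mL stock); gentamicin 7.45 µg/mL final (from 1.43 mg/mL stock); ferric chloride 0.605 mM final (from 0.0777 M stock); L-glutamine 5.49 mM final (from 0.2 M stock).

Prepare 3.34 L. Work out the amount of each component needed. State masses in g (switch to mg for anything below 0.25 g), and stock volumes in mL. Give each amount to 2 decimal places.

Scale factor relative to 1 L: 3.34.
HEPES: 11.9 g/L × 3.34 L = 39.75 g
sodium succinate: V = C2·V2/C1 = 1.22% ÷ 20% × 3340 mL = 203.74 mL
potassium sulfate: 2.14 g/L × 3.34 L = 7.15 g
hemin: dilute stock: 2.33 µg/mL × 3340 mL ÷ 1250 µg/mL = 6.23 mL
gentamicin: dilute stock: 7.45 µg/mL × 3340 mL ÷ 1430 µg/mL = 17.40 mL
ferric chloride: dilute stock: 0.605 mM × 3340 mL ÷ 77.7 mM = 26.01 mL
L-glutamine: V = C2·V2/C1 = 5.49 mM × 3340 mL ÷ 200 mM = 91.68 mL

HEPES 39.75 g; sodium succinate 203.74 mL; potassium sulfate 7.15 g; hemin 6.23 mL; gentamicin 17.40 mL; ferric chloride 26.01 mL; L-glutamine 91.68 mL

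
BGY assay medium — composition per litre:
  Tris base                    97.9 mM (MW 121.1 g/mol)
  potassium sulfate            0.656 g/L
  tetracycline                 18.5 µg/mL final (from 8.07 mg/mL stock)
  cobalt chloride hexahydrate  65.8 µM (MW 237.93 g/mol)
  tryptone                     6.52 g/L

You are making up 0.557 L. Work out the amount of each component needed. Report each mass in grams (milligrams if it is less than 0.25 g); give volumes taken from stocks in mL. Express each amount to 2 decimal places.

Tris base 6.60 g; potassium sulfate 0.37 g; tetracycline 1.28 mL; cobalt chloride hexahydrate 8.72 mg; tryptone 3.63 g

Working volume: 0.557 L.
Tris base: 97.9 mmol/L × 121.1 g/mol × 0.557 L ÷ 1000 = 6.60 g
potassium sulfate: 0.656 g/L × 0.557 L = 0.37 g
tetracycline: V = C2·V2/C1 = 18.5 µg/mL × 557 mL ÷ 8070 µg/mL = 1.28 mL
cobalt chloride hexahydrate: 65.8 µmol/L × 237.93 g/mol × 0.557 L ÷ 1000 = 8.72 mg
tryptone: 6.52 g/L × 0.557 L = 3.63 g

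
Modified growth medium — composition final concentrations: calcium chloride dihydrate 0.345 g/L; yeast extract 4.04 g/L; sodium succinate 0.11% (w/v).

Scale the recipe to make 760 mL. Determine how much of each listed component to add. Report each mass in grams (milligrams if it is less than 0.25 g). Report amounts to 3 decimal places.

calcium chloride dihydrate 0.262 g; yeast extract 3.070 g; sodium succinate 0.836 g

Scale factor relative to 1 L: 0.76.
calcium chloride dihydrate: 0.345 g/L × 0.76 L = 0.262 g
yeast extract: 4.04 g/L × 0.76 L = 3.070 g
sodium succinate: 0.11 g per 100 mL × 760 mL ÷ 100 = 0.836 g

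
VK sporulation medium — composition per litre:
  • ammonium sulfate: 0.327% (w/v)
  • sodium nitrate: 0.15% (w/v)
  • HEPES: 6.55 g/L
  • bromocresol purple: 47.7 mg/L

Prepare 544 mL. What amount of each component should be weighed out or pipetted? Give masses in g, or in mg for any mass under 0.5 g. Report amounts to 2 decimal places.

Target volume = 544 mL = 0.544 L.
ammonium sulfate: 0.327 g per 100 mL × 544 mL ÷ 100 = 1.78 g
sodium nitrate: 0.15 g per 100 mL × 544 mL ÷ 100 = 0.82 g
HEPES: 6.55 g/L × 0.544 L = 3.56 g
bromocresol purple: 47.7 mg/L × 0.544 L = 25.95 mg

ammonium sulfate 1.78 g; sodium nitrate 0.82 g; HEPES 3.56 g; bromocresol purple 25.95 mg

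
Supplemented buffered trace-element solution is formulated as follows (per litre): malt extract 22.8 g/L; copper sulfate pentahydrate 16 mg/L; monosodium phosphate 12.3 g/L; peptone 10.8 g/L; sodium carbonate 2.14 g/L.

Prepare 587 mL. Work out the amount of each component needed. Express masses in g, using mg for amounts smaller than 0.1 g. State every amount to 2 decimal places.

Scale factor relative to 1 L: 0.587.
malt extract: 22.8 g/L × 0.587 L = 13.38 g
copper sulfate pentahydrate: 16 mg/L × 0.587 L = 9.39 mg
monosodium phosphate: 12.3 g/L × 0.587 L = 7.22 g
peptone: 10.8 g/L × 0.587 L = 6.34 g
sodium carbonate: 2.14 g/L × 0.587 L = 1.26 g

malt extract 13.38 g; copper sulfate pentahydrate 9.39 mg; monosodium phosphate 7.22 g; peptone 6.34 g; sodium carbonate 1.26 g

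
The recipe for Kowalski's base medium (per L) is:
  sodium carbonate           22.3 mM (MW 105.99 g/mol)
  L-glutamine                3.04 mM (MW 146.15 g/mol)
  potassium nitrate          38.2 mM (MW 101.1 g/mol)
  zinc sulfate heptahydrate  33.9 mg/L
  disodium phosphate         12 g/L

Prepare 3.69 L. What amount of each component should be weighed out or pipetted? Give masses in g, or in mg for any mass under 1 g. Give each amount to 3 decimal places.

Scale factor relative to 1 L: 3.69.
sodium carbonate: 22.3 mmol/L × 105.99 g/mol × 3.69 L ÷ 1000 = 8.722 g
L-glutamine: 3.04 mmol/L × 146.15 g/mol × 3.69 L ÷ 1000 = 1.639 g
potassium nitrate: 38.2 mmol/L × 101.1 g/mol × 3.69 L ÷ 1000 = 14.251 g
zinc sulfate heptahydrate: 33.9 mg/L × 3.69 L = 125.091 mg
disodium phosphate: 12 g/L × 3.69 L = 44.280 g

sodium carbonate 8.722 g; L-glutamine 1.639 g; potassium nitrate 14.251 g; zinc sulfate heptahydrate 125.091 mg; disodium phosphate 44.280 g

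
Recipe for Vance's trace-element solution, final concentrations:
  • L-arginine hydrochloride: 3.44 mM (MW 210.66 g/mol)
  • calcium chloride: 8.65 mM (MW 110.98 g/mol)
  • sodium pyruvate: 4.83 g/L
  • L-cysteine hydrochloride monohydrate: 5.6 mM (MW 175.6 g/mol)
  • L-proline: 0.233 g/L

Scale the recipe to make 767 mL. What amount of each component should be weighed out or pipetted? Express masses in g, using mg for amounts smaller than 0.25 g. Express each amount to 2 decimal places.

L-arginine hydrochloride 0.56 g; calcium chloride 0.74 g; sodium pyruvate 3.70 g; L-cysteine hydrochloride monohydrate 0.75 g; L-proline 178.71 mg

Scale factor relative to 1 L: 0.767.
L-arginine hydrochloride: 3.44 mmol/L × 210.66 g/mol × 0.767 L ÷ 1000 = 0.56 g
calcium chloride: 8.65 mmol/L × 110.98 g/mol × 0.767 L ÷ 1000 = 0.74 g
sodium pyruvate: 4.83 g/L × 0.767 L = 3.70 g
L-cysteine hydrochloride monohydrate: 5.6 mmol/L × 175.6 g/mol × 0.767 L ÷ 1000 = 0.75 g
L-proline: 0.233 g/L × 0.767 L = 0.178711 g = 178.71 mg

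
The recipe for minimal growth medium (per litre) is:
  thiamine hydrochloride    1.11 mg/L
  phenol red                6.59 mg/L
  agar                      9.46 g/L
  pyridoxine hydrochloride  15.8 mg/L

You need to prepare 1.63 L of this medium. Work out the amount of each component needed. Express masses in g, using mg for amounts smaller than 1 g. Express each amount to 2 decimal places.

thiamine hydrochloride 1.81 mg; phenol red 10.74 mg; agar 15.42 g; pyridoxine hydrochloride 25.75 mg

Scale factor relative to 1 L: 1.63.
thiamine hydrochloride: 1.11 mg/L × 1.63 L = 1.81 mg
phenol red: 6.59 mg/L × 1.63 L = 10.74 mg
agar: 9.46 g/L × 1.63 L = 15.42 g
pyridoxine hydrochloride: 15.8 mg/L × 1.63 L = 25.75 mg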